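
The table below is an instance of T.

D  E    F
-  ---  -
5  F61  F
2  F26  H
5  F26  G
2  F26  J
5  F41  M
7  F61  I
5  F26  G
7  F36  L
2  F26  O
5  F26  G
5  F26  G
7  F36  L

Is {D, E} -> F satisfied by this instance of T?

(D=5, E=F61): 1 row → F = F ✓
(D=2, E=F26): 3 rows → F takes values {H, J, O} — violation
(D=5, E=F26): 4 rows → F = G, G, G, G ✓
(D=5, E=F41): 1 row → F = M ✓
(D=7, E=F61): 1 row → F = I ✓
(D=7, E=F36): 2 rows → F = L, L ✓
Two rows agree on {D, E} but differ on F, so {D, E} -> F does not hold.

No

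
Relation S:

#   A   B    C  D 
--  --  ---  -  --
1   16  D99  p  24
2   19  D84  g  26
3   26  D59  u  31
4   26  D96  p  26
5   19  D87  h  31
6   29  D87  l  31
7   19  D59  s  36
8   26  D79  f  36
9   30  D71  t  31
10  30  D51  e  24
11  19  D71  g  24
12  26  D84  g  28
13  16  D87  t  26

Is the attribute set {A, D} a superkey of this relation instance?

All 13 rows have distinct {A, D} values, so {A, D} → (all attributes) holds and {A, D} is a superkey.

Yes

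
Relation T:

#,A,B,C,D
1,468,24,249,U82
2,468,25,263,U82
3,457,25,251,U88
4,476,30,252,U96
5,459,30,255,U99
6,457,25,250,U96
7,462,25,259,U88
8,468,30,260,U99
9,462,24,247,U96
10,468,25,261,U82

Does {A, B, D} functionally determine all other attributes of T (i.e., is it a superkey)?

No

Rows 2 and 10 have the same {A, B, D} value (A=468, B=25, D=U82) but are distinct tuples, so {A, B, D} does not determine every attribute — not a superkey.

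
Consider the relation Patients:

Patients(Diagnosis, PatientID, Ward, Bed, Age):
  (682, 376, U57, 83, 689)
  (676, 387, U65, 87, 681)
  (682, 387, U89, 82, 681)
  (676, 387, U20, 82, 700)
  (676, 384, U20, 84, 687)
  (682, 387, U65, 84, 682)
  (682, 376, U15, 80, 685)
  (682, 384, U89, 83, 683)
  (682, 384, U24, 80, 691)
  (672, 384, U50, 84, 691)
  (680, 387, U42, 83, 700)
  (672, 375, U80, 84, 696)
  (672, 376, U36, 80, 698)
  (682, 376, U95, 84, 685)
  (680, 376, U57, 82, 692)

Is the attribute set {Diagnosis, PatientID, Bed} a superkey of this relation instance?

Yes

All 15 rows have distinct {Diagnosis, PatientID, Bed} values, so {Diagnosis, PatientID, Bed} → (all attributes) holds and {Diagnosis, PatientID, Bed} is a superkey.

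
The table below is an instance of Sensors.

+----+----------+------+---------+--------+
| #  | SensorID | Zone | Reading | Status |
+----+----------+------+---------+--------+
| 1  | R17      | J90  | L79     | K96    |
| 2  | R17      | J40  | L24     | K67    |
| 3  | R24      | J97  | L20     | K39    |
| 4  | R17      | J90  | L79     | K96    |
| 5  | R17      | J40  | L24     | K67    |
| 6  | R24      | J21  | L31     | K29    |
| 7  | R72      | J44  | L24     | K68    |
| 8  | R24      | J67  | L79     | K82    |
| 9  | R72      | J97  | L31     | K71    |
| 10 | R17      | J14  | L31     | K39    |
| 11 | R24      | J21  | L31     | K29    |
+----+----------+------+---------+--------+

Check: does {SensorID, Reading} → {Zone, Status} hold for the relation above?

Yes

(SensorID=R17, Reading=L79): rows 1, 4 → {Zone,Status} = (J90, K96), (J90, K96) ✓
(SensorID=R17, Reading=L24): rows 2, 5 → {Zone,Status} = (J40, K67), (J40, K67) ✓
(SensorID=R24, Reading=L20): row 3 → {Zone,Status} = (J97, K39) ✓
(SensorID=R24, Reading=L31): rows 6, 11 → {Zone,Status} = (J21, K29), (J21, K29) ✓
(SensorID=R72, Reading=L24): row 7 → {Zone,Status} = (J44, K68) ✓
(SensorID=R24, Reading=L79): row 8 → {Zone,Status} = (J67, K82) ✓
(SensorID=R72, Reading=L31): row 9 → {Zone,Status} = (J97, K71) ✓
(SensorID=R17, Reading=L31): row 10 → {Zone,Status} = (J14, K39) ✓
Every {SensorID, Reading} value is associated with a single {Zone, Status} value, so {SensorID, Reading} → {Zone, Status} holds.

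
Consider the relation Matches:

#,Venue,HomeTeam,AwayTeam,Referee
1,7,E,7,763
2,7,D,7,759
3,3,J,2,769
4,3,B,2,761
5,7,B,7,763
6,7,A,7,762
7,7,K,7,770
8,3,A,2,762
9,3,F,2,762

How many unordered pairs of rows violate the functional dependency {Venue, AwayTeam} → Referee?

14

(Venue=7, AwayTeam=7): violating pairs (1,2), (1,6), (1,7), (2,5), (2,6), (2,7), (5,6), (5,7), (6,7) — 9 pairs.
(Venue=3, AwayTeam=2): violating pairs (3,4), (3,8), (3,9), (4,8), (4,9) — 5 pairs.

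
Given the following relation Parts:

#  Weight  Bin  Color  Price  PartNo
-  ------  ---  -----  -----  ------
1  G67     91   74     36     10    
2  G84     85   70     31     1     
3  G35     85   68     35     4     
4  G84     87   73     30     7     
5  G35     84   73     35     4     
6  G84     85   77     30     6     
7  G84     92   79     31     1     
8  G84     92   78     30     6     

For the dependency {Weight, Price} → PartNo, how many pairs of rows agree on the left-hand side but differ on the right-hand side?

2

(Weight=G84, Price=31): all 2 rows agree on PartNo — 0 pairs.
(Weight=G35, Price=35): all 2 rows agree on PartNo — 0 pairs.
(Weight=G84, Price=30): violating pairs (4,6), (4,8) — 2 pairs.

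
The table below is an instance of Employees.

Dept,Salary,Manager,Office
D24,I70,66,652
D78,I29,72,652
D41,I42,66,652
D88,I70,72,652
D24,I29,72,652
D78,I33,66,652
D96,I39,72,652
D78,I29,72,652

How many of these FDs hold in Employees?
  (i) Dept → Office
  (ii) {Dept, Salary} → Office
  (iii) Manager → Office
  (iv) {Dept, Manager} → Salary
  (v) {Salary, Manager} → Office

(i) Dept → Office: every LHS value maps to a single RHS value — holds.
(ii) {Dept, Salary} → Office: every LHS value maps to a single RHS value — holds.
(iii) Manager → Office: every LHS value maps to a single RHS value — holds.
(iv) {Dept, Manager} → Salary: every LHS value maps to a single RHS value — holds.
(v) {Salary, Manager} → Office: every LHS value maps to a single RHS value — holds.
5 of the 5 dependencies hold.

5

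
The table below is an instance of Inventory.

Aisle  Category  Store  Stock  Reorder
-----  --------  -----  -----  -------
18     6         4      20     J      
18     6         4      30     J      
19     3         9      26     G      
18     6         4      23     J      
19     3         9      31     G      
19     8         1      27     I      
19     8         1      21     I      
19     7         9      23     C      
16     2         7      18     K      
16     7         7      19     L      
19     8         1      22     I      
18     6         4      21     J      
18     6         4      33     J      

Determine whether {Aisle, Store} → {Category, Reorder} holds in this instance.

No

(Aisle=18, Store=4): 5 rows → {Category,Reorder} = (6, J), (6, J), (6, J), (6, J), (6, J) ✓
(Aisle=19, Store=9): 3 rows → {Category,Reorder} takes values {(3, G), (7, C)} — violation
(Aisle=19, Store=1): 3 rows → {Category,Reorder} = (8, I), (8, I), (8, I) ✓
(Aisle=16, Store=7): 2 rows → {Category,Reorder} takes values {(2, K), (7, L)} — violation
Two rows agree on {Aisle, Store} but differ on {Category, Reorder}, so {Aisle, Store} → {Category, Reorder} does not hold.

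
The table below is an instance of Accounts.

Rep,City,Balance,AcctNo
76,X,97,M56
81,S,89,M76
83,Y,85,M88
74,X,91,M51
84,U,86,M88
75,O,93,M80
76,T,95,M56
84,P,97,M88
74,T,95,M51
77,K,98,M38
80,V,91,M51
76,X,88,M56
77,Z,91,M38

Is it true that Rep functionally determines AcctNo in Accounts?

Rep=76: 3 rows → AcctNo = M56, M56, M56 ✓
Rep=81: 1 row → AcctNo = M76 ✓
Rep=83: 1 row → AcctNo = M88 ✓
Rep=74: 2 rows → AcctNo = M51, M51 ✓
Rep=84: 2 rows → AcctNo = M88, M88 ✓
Rep=75: 1 row → AcctNo = M80 ✓
Rep=77: 2 rows → AcctNo = M38, M38 ✓
Rep=80: 1 row → AcctNo = M51 ✓
Every Rep value is associated with a single AcctNo value, so Rep -> AcctNo holds.

Yes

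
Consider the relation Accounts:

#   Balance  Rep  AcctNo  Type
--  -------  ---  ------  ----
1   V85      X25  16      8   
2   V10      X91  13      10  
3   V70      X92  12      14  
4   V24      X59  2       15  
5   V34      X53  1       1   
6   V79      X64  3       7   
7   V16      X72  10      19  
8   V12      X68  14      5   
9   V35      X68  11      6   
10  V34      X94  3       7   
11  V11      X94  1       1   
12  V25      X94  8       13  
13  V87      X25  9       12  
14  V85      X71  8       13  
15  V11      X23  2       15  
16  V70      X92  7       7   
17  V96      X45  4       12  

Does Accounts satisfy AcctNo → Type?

Yes

AcctNo=16: row 1 → Type = 8 ✓
AcctNo=13: row 2 → Type = 10 ✓
AcctNo=12: row 3 → Type = 14 ✓
AcctNo=2: rows 4, 15 → Type = 15, 15 ✓
AcctNo=1: rows 5, 11 → Type = 1, 1 ✓
AcctNo=3: rows 6, 10 → Type = 7, 7 ✓
AcctNo=10: row 7 → Type = 19 ✓
AcctNo=14: row 8 → Type = 5 ✓
AcctNo=11: row 9 → Type = 6 ✓
AcctNo=8: rows 12, 14 → Type = 13, 13 ✓
AcctNo=9: row 13 → Type = 12 ✓
AcctNo=7: row 16 → Type = 7 ✓
AcctNo=4: row 17 → Type = 12 ✓
Every AcctNo value is associated with a single Type value, so AcctNo → Type holds.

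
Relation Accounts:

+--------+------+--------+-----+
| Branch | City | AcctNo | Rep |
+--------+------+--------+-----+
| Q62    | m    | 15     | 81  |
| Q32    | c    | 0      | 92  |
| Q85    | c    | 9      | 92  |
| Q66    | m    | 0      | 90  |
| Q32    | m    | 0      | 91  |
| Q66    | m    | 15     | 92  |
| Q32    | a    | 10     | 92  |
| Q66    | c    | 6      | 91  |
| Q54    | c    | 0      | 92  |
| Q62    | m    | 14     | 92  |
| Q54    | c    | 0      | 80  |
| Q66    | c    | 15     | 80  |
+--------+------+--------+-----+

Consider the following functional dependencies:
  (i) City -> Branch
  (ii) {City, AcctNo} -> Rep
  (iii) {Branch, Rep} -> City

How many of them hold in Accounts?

(i) City -> Branch: City=m: 5 rows → Branch takes values {Q62, Q66, Q32} — violation; City=c: 6 rows → Branch takes values {Q32, Q85, Q66, Q54} — violation — fails.
(ii) {City, AcctNo} -> Rep: (City=m, AcctNo=15): 2 rows → Rep takes values {81, 92} — violation; (City=c, AcctNo=0): 3 rows → Rep takes values {92, 80} — violation; (City=m, AcctNo=0): 2 rows → Rep takes values {90, 91} — violation — fails.
(iii) {Branch, Rep} -> City: (Branch=Q32, Rep=92): 2 rows → City takes values {c, a} — violation — fails.
None of the 3 dependencies hold.

0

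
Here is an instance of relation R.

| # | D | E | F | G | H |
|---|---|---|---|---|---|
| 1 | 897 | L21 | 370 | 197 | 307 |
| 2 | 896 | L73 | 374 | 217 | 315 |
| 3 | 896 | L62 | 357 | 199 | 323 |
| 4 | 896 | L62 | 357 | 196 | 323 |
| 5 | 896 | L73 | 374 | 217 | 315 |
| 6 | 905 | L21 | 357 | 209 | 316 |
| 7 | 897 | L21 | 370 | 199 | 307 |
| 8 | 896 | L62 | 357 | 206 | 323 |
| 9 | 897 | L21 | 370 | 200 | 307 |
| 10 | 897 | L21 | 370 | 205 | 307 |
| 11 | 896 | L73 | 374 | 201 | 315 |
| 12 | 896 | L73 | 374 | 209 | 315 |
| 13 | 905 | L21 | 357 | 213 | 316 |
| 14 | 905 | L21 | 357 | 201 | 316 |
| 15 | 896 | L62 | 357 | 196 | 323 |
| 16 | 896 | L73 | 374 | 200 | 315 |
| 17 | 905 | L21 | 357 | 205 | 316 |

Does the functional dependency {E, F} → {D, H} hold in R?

(E=L21, F=370): rows 1, 7, 9, 10 → {D,H} = (897, 307), (897, 307), (897, 307), (897, 307) ✓
(E=L73, F=374): rows 2, 5, 11, 12, 16 → {D,H} = (896, 315), (896, 315), (896, 315), (896, 315), (896, 315) ✓
(E=L62, F=357): rows 3, 4, 8, 15 → {D,H} = (896, 323), (896, 323), (896, 323), (896, 323) ✓
(E=L21, F=357): rows 6, 13, 14, 17 → {D,H} = (905, 316), (905, 316), (905, 316), (905, 316) ✓
Every {E, F} value is associated with a single {D, H} value, so {E, F} → {D, H} holds.

Yes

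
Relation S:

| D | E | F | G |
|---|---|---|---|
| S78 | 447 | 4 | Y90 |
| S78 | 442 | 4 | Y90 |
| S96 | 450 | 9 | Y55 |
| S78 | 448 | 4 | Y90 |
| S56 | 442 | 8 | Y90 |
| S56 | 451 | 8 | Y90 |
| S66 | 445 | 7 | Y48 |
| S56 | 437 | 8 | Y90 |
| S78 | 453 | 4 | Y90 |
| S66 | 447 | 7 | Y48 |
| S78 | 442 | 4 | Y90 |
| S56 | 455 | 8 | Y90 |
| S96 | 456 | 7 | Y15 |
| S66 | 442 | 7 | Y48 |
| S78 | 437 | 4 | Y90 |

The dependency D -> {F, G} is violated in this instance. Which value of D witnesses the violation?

S96

D=S78: 6 rows → {F,G} = (4, Y90), (4, Y90), (4, Y90), (4, Y90), (4, Y90), (4, Y90) ✓
D=S96: 2 rows → {F,G} takes values {(9, Y55), (7, Y15)} — violation
D=S56: 4 rows → {F,G} = (8, Y90), (8, Y90), (8, Y90), (8, Y90) ✓
D=S66: 3 rows → {F,G} = (7, Y48), (7, Y48), (7, Y48) ✓
The only D value with inconsistent RHS is D=S96.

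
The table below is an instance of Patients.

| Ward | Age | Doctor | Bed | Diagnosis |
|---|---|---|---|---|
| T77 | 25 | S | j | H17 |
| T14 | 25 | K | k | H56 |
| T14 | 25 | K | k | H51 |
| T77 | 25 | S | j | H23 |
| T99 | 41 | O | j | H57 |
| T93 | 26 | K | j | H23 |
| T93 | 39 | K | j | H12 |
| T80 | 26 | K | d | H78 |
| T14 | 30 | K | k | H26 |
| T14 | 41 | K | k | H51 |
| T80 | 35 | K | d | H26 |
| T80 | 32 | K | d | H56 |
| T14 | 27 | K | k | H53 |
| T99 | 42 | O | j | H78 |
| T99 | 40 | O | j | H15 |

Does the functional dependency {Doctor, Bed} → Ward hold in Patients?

(Doctor=S, Bed=j): 2 rows → Ward = T77, T77 ✓
(Doctor=K, Bed=k): 5 rows → Ward = T14, T14, T14, T14, T14 ✓
(Doctor=O, Bed=j): 3 rows → Ward = T99, T99, T99 ✓
(Doctor=K, Bed=j): 2 rows → Ward = T93, T93 ✓
(Doctor=K, Bed=d): 3 rows → Ward = T80, T80, T80 ✓
Every {Doctor, Bed} value is associated with a single Ward value, so {Doctor, Bed} → Ward holds.

Yes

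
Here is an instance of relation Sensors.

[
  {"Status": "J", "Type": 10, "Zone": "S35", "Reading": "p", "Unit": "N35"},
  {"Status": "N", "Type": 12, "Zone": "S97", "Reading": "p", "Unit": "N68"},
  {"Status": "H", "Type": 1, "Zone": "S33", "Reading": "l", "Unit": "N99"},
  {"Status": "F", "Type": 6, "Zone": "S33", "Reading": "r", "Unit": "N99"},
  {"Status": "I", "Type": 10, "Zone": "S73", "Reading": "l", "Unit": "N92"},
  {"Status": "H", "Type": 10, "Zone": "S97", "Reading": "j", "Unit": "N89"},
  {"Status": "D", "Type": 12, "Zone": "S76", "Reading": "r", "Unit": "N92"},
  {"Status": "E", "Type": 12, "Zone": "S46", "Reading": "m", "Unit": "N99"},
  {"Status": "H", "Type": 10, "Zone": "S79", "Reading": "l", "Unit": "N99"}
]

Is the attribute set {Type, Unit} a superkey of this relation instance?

Yes

All 9 rows have distinct {Type, Unit} values, so {Type, Unit} → (all attributes) holds and {Type, Unit} is a superkey.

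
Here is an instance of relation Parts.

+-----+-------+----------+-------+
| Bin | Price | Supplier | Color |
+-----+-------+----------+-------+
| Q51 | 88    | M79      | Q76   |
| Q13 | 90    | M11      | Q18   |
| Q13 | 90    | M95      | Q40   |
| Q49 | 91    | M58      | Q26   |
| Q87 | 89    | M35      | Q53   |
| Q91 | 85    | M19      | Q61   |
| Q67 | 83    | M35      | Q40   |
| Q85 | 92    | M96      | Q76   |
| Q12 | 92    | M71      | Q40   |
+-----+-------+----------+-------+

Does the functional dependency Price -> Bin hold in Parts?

No

Price=88: 1 row → Bin = Q51 ✓
Price=90: 2 rows → Bin = Q13, Q13 ✓
Price=91: 1 row → Bin = Q49 ✓
Price=89: 1 row → Bin = Q87 ✓
Price=85: 1 row → Bin = Q91 ✓
Price=83: 1 row → Bin = Q67 ✓
Price=92: 2 rows → Bin takes values {Q85, Q12} — violation
Two rows agree on Price but differ on Bin, so Price -> Bin does not hold.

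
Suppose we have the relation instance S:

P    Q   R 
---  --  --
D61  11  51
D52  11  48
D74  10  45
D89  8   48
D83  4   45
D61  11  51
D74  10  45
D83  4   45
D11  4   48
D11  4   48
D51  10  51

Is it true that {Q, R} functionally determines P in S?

(Q=11, R=51): 2 rows → P = D61, D61 ✓
(Q=11, R=48): 1 row → P = D52 ✓
(Q=10, R=45): 2 rows → P = D74, D74 ✓
(Q=8, R=48): 1 row → P = D89 ✓
(Q=4, R=45): 2 rows → P = D83, D83 ✓
(Q=4, R=48): 2 rows → P = D11, D11 ✓
(Q=10, R=51): 1 row → P = D51 ✓
Every {Q, R} value is associated with a single P value, so {Q, R} -> P holds.

Yes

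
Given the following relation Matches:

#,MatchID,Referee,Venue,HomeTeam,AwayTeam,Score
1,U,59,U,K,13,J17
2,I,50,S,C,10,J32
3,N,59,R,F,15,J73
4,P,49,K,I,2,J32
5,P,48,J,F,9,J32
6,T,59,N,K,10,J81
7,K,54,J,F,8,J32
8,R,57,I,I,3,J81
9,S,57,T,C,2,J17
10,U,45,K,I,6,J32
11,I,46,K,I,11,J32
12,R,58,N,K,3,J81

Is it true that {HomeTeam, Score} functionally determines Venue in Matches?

Yes

(HomeTeam=K, Score=J17): row 1 → Venue = U ✓
(HomeTeam=C, Score=J32): row 2 → Venue = S ✓
(HomeTeam=F, Score=J73): row 3 → Venue = R ✓
(HomeTeam=I, Score=J32): rows 4, 10, 11 → Venue = K, K, K ✓
(HomeTeam=F, Score=J32): rows 5, 7 → Venue = J, J ✓
(HomeTeam=K, Score=J81): rows 6, 12 → Venue = N, N ✓
(HomeTeam=I, Score=J81): row 8 → Venue = I ✓
(HomeTeam=C, Score=J17): row 9 → Venue = T ✓
Every {HomeTeam, Score} value is associated with a single Venue value, so {HomeTeam, Score} -> Venue holds.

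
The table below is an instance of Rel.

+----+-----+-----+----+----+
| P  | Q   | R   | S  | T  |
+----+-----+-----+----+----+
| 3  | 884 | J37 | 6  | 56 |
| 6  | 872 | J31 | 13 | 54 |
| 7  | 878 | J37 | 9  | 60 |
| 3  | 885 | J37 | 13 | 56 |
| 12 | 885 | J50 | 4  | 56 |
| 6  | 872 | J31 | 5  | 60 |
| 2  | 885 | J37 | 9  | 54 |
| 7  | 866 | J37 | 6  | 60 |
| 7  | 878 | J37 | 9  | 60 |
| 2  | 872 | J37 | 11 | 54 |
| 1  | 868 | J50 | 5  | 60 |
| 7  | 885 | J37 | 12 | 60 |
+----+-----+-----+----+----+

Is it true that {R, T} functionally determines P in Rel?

(R=J37, T=56): 2 rows → P = 3, 3 ✓
(R=J31, T=54): 1 row → P = 6 ✓
(R=J37, T=60): 4 rows → P = 7, 7, 7, 7 ✓
(R=J50, T=56): 1 row → P = 12 ✓
(R=J31, T=60): 1 row → P = 6 ✓
(R=J37, T=54): 2 rows → P = 2, 2 ✓
(R=J50, T=60): 1 row → P = 1 ✓
Every {R, T} value is associated with a single P value, so {R, T} → P holds.

Yes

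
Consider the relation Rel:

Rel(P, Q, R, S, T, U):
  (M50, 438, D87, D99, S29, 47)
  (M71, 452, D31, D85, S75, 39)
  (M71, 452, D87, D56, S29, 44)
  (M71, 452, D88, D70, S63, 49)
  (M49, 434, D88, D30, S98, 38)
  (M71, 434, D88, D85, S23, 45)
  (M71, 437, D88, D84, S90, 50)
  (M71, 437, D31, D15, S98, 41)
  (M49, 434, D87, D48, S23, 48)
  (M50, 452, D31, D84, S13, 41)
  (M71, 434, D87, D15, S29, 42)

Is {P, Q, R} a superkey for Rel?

All 11 rows have distinct {P, Q, R} values, so {P, Q, R} → (all attributes) holds and {P, Q, R} is a superkey.

Yes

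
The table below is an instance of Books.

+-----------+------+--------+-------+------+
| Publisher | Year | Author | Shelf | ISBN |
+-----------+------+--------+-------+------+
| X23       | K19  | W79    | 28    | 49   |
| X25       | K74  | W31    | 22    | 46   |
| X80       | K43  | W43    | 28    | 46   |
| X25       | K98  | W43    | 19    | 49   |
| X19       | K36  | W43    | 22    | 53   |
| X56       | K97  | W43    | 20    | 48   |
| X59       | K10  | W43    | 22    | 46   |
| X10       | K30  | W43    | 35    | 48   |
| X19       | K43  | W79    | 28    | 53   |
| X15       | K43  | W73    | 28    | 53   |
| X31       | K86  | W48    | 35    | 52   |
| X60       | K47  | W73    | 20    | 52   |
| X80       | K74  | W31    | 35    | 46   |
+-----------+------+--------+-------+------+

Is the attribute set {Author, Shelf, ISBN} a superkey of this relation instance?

All 13 rows have distinct {Author, Shelf, ISBN} values, so {Author, Shelf, ISBN} → (all attributes) holds and {Author, Shelf, ISBN} is a superkey.

Yes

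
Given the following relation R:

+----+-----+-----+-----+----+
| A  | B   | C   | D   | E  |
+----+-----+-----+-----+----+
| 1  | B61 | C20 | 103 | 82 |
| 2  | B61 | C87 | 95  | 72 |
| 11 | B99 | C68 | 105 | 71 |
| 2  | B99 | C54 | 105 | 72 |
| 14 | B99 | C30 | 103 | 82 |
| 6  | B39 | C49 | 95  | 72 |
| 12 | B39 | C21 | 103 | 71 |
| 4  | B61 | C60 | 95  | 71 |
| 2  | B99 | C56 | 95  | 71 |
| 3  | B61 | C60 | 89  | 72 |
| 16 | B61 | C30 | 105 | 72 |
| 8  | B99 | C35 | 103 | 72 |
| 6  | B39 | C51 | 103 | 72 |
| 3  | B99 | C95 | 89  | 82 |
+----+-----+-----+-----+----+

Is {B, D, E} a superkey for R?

All 14 rows have distinct {B, D, E} values, so {B, D, E} → (all attributes) holds and {B, D, E} is a superkey.

Yes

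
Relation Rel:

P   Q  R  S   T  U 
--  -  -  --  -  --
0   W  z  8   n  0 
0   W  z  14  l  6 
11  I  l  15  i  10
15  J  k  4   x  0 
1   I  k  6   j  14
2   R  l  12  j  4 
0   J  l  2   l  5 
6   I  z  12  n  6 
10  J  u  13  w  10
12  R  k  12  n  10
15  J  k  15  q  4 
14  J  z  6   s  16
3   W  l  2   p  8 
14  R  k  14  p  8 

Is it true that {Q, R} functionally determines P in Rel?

No

(Q=W, R=z): 2 rows → P = 0, 0 ✓
(Q=I, R=l): 1 row → P = 11 ✓
(Q=J, R=k): 2 rows → P = 15, 15 ✓
(Q=I, R=k): 1 row → P = 1 ✓
(Q=R, R=l): 1 row → P = 2 ✓
(Q=J, R=l): 1 row → P = 0 ✓
(Q=I, R=z): 1 row → P = 6 ✓
(Q=J, R=u): 1 row → P = 10 ✓
(Q=R, R=k): 2 rows → P takes values {12, 14} — violation
(Q=J, R=z): 1 row → P = 14 ✓
(Q=W, R=l): 1 row → P = 3 ✓
Two rows agree on {Q, R} but differ on P, so {Q, R} → P does not hold.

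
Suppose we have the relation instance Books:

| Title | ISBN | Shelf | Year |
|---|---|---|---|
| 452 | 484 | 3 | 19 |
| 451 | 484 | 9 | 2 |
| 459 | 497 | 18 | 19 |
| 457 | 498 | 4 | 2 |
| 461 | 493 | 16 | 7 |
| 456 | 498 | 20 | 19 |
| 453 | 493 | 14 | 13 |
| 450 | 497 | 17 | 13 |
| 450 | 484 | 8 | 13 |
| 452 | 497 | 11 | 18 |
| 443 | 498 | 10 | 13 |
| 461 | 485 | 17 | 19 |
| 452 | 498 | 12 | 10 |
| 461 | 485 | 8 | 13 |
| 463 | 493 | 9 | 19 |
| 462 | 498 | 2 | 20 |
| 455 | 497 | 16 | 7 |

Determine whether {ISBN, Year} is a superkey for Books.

Yes

All 17 rows have distinct {ISBN, Year} values, so {ISBN, Year} → (all attributes) holds and {ISBN, Year} is a superkey.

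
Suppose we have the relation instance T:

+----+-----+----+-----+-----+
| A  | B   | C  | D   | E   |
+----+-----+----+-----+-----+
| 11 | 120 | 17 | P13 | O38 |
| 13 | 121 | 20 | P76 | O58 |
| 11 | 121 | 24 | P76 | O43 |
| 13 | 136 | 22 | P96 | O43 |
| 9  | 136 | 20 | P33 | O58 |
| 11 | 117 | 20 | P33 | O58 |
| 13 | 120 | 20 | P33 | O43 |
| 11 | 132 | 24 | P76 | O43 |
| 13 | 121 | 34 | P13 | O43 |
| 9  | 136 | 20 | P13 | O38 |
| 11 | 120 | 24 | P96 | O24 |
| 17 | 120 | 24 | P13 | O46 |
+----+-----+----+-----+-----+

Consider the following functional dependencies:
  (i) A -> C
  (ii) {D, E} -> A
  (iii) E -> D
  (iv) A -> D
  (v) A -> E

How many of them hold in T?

(i) A -> C: A=11: 5 rows → C takes values {17, 24, 20} — violation; A=13: 4 rows → C takes values {20, 22, 34} — violation — fails.
(ii) {D, E} -> A: (D=P13, E=O38): 2 rows → A takes values {11, 9} — violation; (D=P33, E=O58): 2 rows → A takes values {9, 11} — violation — fails.
(iii) E -> D: E=O58: 3 rows → D takes values {P76, P33} — violation; E=O43: 5 rows → D takes values {P76, P96, P33, P13} — violation — fails.
(iv) A -> D: A=11: 5 rows → D takes values {P13, P76, P33, P96} — violation; A=13: 4 rows → D takes values {P76, P96, P33, P13} — violation; A=9: 2 rows → D takes values {P33, P13} — violation — fails.
(v) A -> E: A=11: 5 rows → E takes values {O38, O43, O58, O24} — violation; A=13: 4 rows → E takes values {O58, O43} — violation; A=9: 2 rows → E takes values {O58, O38} — violation — fails.
None of the 5 dependencies hold.

0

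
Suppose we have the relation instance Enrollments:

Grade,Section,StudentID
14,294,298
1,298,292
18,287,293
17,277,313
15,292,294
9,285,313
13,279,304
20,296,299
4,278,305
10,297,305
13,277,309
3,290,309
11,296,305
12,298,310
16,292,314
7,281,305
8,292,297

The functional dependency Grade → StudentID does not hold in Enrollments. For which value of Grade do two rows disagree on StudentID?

13

Grade=14: 1 row → StudentID = 298 ✓
Grade=1: 1 row → StudentID = 292 ✓
Grade=18: 1 row → StudentID = 293 ✓
Grade=17: 1 row → StudentID = 313 ✓
Grade=15: 1 row → StudentID = 294 ✓
Grade=9: 1 row → StudentID = 313 ✓
Grade=13: 2 rows → StudentID takes values {304, 309} — violation
Grade=20: 1 row → StudentID = 299 ✓
Grade=4: 1 row → StudentID = 305 ✓
Grade=10: 1 row → StudentID = 305 ✓
Grade=3: 1 row → StudentID = 309 ✓
Grade=11: 1 row → StudentID = 305 ✓
Grade=12: 1 row → StudentID = 310 ✓
Grade=16: 1 row → StudentID = 314 ✓
Grade=7: 1 row → StudentID = 305 ✓
Grade=8: 1 row → StudentID = 297 ✓
The only Grade value with inconsistent StudentID is Grade=13.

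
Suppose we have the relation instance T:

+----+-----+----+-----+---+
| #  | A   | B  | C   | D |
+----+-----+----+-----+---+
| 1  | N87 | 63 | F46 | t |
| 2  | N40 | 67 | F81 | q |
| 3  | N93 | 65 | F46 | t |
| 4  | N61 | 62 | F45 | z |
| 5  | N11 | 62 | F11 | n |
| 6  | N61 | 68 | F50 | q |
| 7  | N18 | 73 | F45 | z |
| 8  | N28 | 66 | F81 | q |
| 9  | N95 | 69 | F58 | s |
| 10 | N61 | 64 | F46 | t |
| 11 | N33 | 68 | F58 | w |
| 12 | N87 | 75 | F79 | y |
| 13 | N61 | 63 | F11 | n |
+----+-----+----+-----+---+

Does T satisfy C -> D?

No

C=F46: rows 1, 3, 10 → D = t, t, t ✓
C=F81: rows 2, 8 → D = q, q ✓
C=F45: rows 4, 7 → D = z, z ✓
C=F11: rows 5, 13 → D = n, n ✓
C=F50: row 6 → D = q ✓
C=F58: rows 9, 11 → D takes values {s, w} — violation
C=F79: row 12 → D = y ✓
Two rows agree on C but differ on D, so C -> D does not hold.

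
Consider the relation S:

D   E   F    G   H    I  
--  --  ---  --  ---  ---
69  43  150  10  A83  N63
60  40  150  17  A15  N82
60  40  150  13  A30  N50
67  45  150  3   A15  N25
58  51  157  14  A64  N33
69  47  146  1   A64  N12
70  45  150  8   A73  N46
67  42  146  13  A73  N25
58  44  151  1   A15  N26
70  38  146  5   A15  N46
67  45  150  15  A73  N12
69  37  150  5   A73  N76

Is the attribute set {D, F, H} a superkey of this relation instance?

Yes

All 12 rows have distinct {D, F, H} values, so {D, F, H} → (all attributes) holds and {D, F, H} is a superkey.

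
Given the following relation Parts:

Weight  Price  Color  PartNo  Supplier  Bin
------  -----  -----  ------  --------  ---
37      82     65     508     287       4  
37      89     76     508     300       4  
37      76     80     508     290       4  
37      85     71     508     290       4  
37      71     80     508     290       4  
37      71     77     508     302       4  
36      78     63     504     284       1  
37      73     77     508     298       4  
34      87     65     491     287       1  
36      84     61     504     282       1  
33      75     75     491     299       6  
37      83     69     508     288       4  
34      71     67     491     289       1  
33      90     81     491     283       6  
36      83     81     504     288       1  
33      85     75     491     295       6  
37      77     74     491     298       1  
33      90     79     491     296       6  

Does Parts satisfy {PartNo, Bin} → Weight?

No

(PartNo=508, Bin=4): 8 rows → Weight = 37, 37, 37, 37, 37, 37, 37, 37 ✓
(PartNo=504, Bin=1): 3 rows → Weight = 36, 36, 36 ✓
(PartNo=491, Bin=1): 3 rows → Weight takes values {34, 37} — violation
(PartNo=491, Bin=6): 4 rows → Weight = 33, 33, 33, 33 ✓
Two rows agree on {PartNo, Bin} but differ on Weight, so {PartNo, Bin} → Weight does not hold.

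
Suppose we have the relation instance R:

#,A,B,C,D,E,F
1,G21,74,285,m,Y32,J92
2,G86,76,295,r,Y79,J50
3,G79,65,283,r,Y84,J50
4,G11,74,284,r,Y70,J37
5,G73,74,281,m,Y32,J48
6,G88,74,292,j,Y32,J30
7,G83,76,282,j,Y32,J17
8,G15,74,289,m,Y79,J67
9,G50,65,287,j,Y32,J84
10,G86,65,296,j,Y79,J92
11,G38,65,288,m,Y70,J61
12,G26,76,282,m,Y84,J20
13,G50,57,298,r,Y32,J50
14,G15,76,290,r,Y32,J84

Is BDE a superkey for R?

No

Rows 1 and 5 have the same BDE value (B=74, D=m, E=Y32) but are distinct tuples, so BDE does not determine every attribute — not a superkey.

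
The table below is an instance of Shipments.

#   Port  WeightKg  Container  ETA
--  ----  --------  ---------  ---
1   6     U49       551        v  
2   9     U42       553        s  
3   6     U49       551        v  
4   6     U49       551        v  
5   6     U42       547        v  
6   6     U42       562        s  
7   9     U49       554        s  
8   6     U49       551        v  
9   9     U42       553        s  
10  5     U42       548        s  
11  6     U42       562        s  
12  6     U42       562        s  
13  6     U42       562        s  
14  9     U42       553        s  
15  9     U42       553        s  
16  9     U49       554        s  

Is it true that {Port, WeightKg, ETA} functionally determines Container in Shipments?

(Port=6, WeightKg=U49, ETA=v): rows 1, 3, 4, 8 → Container = 551, 551, 551, 551 ✓
(Port=9, WeightKg=U42, ETA=s): rows 2, 9, 14, 15 → Container = 553, 553, 553, 553 ✓
(Port=6, WeightKg=U42, ETA=v): row 5 → Container = 547 ✓
(Port=6, WeightKg=U42, ETA=s): rows 6, 11, 12, 13 → Container = 562, 562, 562, 562 ✓
(Port=9, WeightKg=U49, ETA=s): rows 7, 16 → Container = 554, 554 ✓
(Port=5, WeightKg=U42, ETA=s): row 10 → Container = 548 ✓
Every {Port, WeightKg, ETA} value is associated with a single Container value, so {Port, WeightKg, ETA} -> Container holds.

Yes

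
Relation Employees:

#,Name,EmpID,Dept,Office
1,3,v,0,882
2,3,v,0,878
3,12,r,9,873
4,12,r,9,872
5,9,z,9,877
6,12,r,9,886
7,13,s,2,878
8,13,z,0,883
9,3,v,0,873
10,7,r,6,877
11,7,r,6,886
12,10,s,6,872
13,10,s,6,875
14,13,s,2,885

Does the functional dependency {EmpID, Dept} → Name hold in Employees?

Yes

(EmpID=v, Dept=0): rows 1, 2, 9 → Name = 3, 3, 3 ✓
(EmpID=r, Dept=9): rows 3, 4, 6 → Name = 12, 12, 12 ✓
(EmpID=z, Dept=9): row 5 → Name = 9 ✓
(EmpID=s, Dept=2): rows 7, 14 → Name = 13, 13 ✓
(EmpID=z, Dept=0): row 8 → Name = 13 ✓
(EmpID=r, Dept=6): rows 10, 11 → Name = 7, 7 ✓
(EmpID=s, Dept=6): rows 12, 13 → Name = 10, 10 ✓
Every {EmpID, Dept} value is associated with a single Name value, so {EmpID, Dept} → Name holds.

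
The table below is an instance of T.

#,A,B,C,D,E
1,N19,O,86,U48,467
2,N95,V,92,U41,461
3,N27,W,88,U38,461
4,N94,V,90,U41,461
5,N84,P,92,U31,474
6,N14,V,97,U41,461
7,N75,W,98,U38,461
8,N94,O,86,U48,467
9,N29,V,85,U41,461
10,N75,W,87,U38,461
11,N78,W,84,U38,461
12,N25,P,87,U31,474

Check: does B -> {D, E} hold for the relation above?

B=O: rows 1, 8 → {D,E} = (U48, 467), (U48, 467) ✓
B=V: rows 2, 4, 6, 9 → {D,E} = (U41, 461), (U41, 461), (U41, 461), (U41, 461) ✓
B=W: rows 3, 7, 10, 11 → {D,E} = (U38, 461), (U38, 461), (U38, 461), (U38, 461) ✓
B=P: rows 5, 12 → {D,E} = (U31, 474), (U31, 474) ✓
Every B value is associated with a single {D, E} value, so B -> {D, E} holds.

Yes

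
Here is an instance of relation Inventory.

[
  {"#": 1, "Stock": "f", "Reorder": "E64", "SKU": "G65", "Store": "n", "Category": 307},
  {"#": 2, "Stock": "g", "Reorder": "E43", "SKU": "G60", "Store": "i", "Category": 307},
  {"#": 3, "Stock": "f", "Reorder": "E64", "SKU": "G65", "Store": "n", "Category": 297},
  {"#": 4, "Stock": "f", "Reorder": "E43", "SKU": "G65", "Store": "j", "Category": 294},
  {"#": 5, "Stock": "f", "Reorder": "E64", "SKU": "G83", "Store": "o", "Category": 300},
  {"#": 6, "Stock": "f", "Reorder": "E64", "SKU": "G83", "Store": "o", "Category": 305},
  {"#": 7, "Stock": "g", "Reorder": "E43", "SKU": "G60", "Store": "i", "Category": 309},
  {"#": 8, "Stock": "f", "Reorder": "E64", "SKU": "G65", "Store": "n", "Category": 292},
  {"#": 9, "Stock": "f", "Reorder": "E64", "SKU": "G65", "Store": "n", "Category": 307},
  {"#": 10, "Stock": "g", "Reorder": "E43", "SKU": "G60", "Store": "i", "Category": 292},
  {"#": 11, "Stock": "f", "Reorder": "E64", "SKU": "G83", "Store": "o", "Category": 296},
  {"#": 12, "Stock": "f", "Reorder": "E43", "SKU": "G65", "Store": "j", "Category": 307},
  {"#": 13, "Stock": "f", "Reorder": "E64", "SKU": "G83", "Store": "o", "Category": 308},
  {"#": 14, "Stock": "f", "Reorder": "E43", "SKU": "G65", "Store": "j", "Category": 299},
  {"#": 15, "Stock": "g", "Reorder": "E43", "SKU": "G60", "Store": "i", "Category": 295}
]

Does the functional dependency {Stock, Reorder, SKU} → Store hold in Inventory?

(Stock=f, Reorder=E64, SKU=G65): rows 1, 3, 8, 9 → Store = n, n, n, n ✓
(Stock=g, Reorder=E43, SKU=G60): rows 2, 7, 10, 15 → Store = i, i, i, i ✓
(Stock=f, Reorder=E43, SKU=G65): rows 4, 12, 14 → Store = j, j, j ✓
(Stock=f, Reorder=E64, SKU=G83): rows 5, 6, 11, 13 → Store = o, o, o, o ✓
Every {Stock, Reorder, SKU} value is associated with a single Store value, so {Stock, Reorder, SKU} → Store holds.

Yes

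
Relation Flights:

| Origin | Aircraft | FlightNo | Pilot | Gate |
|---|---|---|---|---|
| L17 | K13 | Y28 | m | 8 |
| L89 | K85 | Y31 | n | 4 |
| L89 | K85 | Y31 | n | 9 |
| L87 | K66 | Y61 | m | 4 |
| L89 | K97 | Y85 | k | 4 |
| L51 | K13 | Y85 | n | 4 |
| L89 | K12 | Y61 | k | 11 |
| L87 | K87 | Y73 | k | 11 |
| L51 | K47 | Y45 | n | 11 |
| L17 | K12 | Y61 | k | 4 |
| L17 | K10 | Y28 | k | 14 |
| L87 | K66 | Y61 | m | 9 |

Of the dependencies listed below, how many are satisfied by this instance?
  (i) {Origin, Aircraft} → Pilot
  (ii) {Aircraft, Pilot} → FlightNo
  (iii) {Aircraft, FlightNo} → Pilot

3

(i) {Origin, Aircraft} → Pilot: every LHS value maps to a single RHS value — holds.
(ii) {Aircraft, Pilot} → FlightNo: every LHS value maps to a single RHS value — holds.
(iii) {Aircraft, FlightNo} → Pilot: every LHS value maps to a single RHS value — holds.
3 of the 3 dependencies hold.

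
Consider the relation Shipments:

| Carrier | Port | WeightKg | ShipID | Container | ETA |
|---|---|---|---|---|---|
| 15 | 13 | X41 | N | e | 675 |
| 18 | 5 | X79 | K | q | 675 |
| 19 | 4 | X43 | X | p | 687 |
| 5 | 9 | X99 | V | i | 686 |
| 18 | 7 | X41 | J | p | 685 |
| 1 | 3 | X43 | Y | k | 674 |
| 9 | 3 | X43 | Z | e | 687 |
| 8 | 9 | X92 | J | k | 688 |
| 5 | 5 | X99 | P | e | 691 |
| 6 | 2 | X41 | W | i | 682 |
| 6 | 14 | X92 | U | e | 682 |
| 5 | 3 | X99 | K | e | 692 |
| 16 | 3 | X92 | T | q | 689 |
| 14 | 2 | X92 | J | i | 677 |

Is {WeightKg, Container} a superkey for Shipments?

No

Two distinct rows share (WeightKg=X99, Container=e), so {WeightKg, Container} does not determine every attribute — not a superkey.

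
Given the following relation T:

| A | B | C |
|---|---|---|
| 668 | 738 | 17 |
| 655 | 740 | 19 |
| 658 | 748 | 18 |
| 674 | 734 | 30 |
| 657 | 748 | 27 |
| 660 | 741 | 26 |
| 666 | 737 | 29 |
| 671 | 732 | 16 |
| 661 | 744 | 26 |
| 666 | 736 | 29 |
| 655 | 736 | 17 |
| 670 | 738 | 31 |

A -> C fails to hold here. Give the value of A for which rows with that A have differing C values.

A=668: 1 row → C = 17 ✓
A=655: 2 rows → C takes values {19, 17} — violation
A=658: 1 row → C = 18 ✓
A=674: 1 row → C = 30 ✓
A=657: 1 row → C = 27 ✓
A=660: 1 row → C = 26 ✓
A=666: 2 rows → C = 29, 29 ✓
A=671: 1 row → C = 16 ✓
A=661: 1 row → C = 26 ✓
A=670: 1 row → C = 31 ✓
The only A value with inconsistent C is A=655.

655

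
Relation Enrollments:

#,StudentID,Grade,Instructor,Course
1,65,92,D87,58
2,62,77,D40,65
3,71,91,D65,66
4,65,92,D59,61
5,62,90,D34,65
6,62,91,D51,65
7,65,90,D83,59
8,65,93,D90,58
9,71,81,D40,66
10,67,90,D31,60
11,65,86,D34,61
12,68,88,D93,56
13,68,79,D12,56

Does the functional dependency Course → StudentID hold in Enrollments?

Yes

Course=58: rows 1, 8 → StudentID = 65, 65 ✓
Course=65: rows 2, 5, 6 → StudentID = 62, 62, 62 ✓
Course=66: rows 3, 9 → StudentID = 71, 71 ✓
Course=61: rows 4, 11 → StudentID = 65, 65 ✓
Course=59: row 7 → StudentID = 65 ✓
Course=60: row 10 → StudentID = 67 ✓
Course=56: rows 12, 13 → StudentID = 68, 68 ✓
Every Course value is associated with a single StudentID value, so Course → StudentID holds.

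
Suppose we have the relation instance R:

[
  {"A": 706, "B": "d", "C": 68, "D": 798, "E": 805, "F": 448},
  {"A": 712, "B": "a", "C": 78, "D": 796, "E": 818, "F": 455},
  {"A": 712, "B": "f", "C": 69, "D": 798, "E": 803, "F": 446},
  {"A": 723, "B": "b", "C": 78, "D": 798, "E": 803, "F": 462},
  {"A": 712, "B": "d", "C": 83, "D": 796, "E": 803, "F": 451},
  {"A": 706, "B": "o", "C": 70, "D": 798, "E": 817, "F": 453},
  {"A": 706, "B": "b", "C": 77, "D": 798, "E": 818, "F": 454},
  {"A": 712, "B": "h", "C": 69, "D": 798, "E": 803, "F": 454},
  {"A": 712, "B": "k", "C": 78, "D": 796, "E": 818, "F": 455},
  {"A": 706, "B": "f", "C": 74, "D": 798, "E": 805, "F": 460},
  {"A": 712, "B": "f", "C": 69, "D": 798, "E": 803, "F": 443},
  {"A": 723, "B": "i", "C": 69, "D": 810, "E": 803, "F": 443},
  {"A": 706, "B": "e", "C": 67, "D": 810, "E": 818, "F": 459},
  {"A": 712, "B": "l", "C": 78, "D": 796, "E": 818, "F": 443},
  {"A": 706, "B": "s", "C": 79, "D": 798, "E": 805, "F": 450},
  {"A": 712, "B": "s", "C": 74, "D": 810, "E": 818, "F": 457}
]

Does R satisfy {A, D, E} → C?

No

(A=706, D=798, E=805): 3 rows → C takes values {68, 74, 79} — violation
(A=712, D=796, E=818): 3 rows → C = 78, 78, 78 ✓
(A=712, D=798, E=803): 3 rows → C = 69, 69, 69 ✓
(A=723, D=798, E=803): 1 row → C = 78 ✓
(A=712, D=796, E=803): 1 row → C = 83 ✓
(A=706, D=798, E=817): 1 row → C = 70 ✓
(A=706, D=798, E=818): 1 row → C = 77 ✓
(A=723, D=810, E=803): 1 row → C = 69 ✓
(A=706, D=810, E=818): 1 row → C = 67 ✓
(A=712, D=810, E=818): 1 row → C = 74 ✓
Two rows agree on {A, D, E} but differ on C, so {A, D, E} → C does not hold.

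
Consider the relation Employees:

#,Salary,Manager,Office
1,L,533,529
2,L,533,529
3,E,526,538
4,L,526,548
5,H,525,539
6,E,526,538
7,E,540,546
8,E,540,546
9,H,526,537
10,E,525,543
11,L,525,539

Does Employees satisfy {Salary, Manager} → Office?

(Salary=L, Manager=533): rows 1, 2 → Office = 529, 529 ✓
(Salary=E, Manager=526): rows 3, 6 → Office = 538, 538 ✓
(Salary=L, Manager=526): row 4 → Office = 548 ✓
(Salary=H, Manager=525): row 5 → Office = 539 ✓
(Salary=E, Manager=540): rows 7, 8 → Office = 546, 546 ✓
(Salary=H, Manager=526): row 9 → Office = 537 ✓
(Salary=E, Manager=525): row 10 → Office = 543 ✓
(Salary=L, Manager=525): row 11 → Office = 539 ✓
Every {Salary, Manager} value is associated with a single Office value, so {Salary, Manager} → Office holds.

Yes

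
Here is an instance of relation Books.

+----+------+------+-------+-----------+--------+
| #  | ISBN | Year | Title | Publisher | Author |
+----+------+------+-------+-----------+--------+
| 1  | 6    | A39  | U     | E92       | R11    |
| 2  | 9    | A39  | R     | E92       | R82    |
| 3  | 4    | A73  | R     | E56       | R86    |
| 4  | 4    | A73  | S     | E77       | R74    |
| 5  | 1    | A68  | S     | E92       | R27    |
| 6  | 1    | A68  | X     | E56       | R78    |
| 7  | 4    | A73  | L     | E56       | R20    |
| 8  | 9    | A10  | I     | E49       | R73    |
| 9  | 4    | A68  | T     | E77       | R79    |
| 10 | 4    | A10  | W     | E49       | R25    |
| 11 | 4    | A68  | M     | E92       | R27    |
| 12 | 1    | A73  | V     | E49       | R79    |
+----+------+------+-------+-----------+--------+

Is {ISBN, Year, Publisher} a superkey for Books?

Rows 3 and 7 have the same {ISBN, Year, Publisher} value (ISBN=4, Year=A73, Publisher=E56) but are distinct tuples, so {ISBN, Year, Publisher} does not determine every attribute — not a superkey.

No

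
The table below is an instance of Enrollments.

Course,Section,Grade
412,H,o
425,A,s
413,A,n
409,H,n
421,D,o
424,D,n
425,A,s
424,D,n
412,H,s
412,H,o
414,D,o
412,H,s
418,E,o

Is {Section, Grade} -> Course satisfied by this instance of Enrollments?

No

(Section=H, Grade=o): 2 rows → Course = 412, 412 ✓
(Section=A, Grade=s): 2 rows → Course = 425, 425 ✓
(Section=A, Grade=n): 1 row → Course = 413 ✓
(Section=H, Grade=n): 1 row → Course = 409 ✓
(Section=D, Grade=o): 2 rows → Course takes values {421, 414} — violation
(Section=D, Grade=n): 2 rows → Course = 424, 424 ✓
(Section=H, Grade=s): 2 rows → Course = 412, 412 ✓
(Section=E, Grade=o): 1 row → Course = 418 ✓
Two rows agree on {Section, Grade} but differ on Course, so {Section, Grade} -> Course does not hold.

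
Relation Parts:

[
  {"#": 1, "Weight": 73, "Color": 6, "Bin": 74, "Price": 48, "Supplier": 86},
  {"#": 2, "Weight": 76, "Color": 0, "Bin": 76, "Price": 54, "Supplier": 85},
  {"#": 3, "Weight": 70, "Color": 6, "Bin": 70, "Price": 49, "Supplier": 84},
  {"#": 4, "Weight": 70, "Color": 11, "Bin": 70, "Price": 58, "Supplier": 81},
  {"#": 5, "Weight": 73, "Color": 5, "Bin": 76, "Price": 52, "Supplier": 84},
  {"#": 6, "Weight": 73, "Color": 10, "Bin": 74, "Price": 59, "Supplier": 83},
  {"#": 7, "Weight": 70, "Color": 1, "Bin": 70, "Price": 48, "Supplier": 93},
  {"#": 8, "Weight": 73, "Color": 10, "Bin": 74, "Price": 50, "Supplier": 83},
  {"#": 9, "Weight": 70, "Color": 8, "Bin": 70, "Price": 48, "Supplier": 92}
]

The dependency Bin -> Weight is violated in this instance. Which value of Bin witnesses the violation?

76

Bin=74: rows 1, 6, 8 → Weight = 73, 73, 73 ✓
Bin=76: rows 2, 5 → Weight takes values {76, 73} — violation
Bin=70: rows 3, 4, 7, 9 → Weight = 70, 70, 70, 70 ✓
The only Bin value with inconsistent Weight is Bin=76.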